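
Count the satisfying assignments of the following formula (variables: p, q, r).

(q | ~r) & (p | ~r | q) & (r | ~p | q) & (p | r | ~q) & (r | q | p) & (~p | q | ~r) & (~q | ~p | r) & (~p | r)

There are 2^3 = 8 truth assignments over (p, q, r).
Check each against the 8 clauses (columns in the order p, q, r):
  F F F  ✗ fails (r | q | p)
  F F T  ✗ fails (q | ~r)
  F T F  ✗ fails (p | r | ~q)
  F T T  ✓ satisfies all
  T F F  ✗ fails (r | ~p | q)
  T F T  ✗ fails (q | ~r)
  T T F  ✗ fails (~q | ~p | r)
  T T T  ✓ satisfies all
2 of the 8 rows are models.

2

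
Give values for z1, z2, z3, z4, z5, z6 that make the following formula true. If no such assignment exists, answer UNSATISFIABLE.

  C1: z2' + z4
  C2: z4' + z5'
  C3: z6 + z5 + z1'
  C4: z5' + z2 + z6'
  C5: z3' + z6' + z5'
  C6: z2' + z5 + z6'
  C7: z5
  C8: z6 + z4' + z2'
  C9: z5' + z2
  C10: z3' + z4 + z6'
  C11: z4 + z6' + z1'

UNSATISFIABLE

The clause (z5) is unit, so z5 = 1.
The clause (z4') is unit, so z4 = 0.
The clause (z2') is unit, so z2 = 0.
But (z2) is also a unit clause — contradiction.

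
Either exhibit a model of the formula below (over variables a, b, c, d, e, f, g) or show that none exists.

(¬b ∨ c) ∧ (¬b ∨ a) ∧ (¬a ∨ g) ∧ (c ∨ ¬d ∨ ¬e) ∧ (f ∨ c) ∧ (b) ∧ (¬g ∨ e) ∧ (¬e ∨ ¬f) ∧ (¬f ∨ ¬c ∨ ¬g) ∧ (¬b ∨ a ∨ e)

The clause (b) is unit, so b = True.
The clause (c) is unit, so c = True.
The clause (a) is unit, so a = True.
The clause (g) is unit, so g = True.
The clause (e) is unit, so e = True.
The clause (¬f) is unit, so f = False.
Every clause is now satisfied; d is unconstrained.

a=True, b=True, c=True, d=True, e=True, f=False, g=True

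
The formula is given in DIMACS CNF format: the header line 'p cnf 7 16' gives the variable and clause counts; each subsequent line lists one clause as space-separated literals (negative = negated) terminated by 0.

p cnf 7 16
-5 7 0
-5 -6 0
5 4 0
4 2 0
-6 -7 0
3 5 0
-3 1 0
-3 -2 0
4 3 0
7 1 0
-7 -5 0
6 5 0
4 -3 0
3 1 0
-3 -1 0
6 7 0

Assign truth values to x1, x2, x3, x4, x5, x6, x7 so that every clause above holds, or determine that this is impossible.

Suppose x5 = False.
From the singleton clause (x4), x4 = True.
From the singleton clause (x3), x3 = True.
From the singleton clause (x1), x1 = True.
But (¬x1) is also a unit clause — contradiction.
Backtrack on x5: now try x5 = True.
From the singleton clause (x7), x7 = True.
But (¬x7) is also a unit clause — contradiction.
Both values of x5 lead to a conflict.

UNSATISFIABLE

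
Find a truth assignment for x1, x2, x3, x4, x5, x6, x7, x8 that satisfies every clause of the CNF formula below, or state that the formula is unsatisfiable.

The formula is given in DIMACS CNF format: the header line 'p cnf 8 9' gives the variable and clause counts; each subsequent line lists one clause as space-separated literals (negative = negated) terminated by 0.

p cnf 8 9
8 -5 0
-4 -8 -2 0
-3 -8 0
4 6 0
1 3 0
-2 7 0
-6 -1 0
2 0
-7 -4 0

The clause (x2) is unit, so x2 = True.
The clause (x7) is unit, so x7 = True.
The clause (¬x4) is unit, so x4 = False.
The clause (x6) is unit, so x6 = True.
The clause (¬x1) is unit, so x1 = False.
The clause (x3) is unit, so x3 = True.
The clause (¬x8) is unit, so x8 = False.
The clause (¬x5) is unit, so x5 = False.
All clauses are satisfied.

x1: False, x2: True, x3: True, x4: False, x5: False, x6: True, x7: True, x8: False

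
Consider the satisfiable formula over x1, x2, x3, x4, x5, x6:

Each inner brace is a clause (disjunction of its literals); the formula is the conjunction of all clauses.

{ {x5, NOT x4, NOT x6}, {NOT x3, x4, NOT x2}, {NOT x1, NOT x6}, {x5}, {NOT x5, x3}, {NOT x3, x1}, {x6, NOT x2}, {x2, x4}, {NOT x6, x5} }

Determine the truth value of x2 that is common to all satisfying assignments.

False

Suppose x2 = true.
The clause (x5) is unit, so x5 = true.
The clause (x3) is unit, so x3 = true.
The clause (x4) is unit, so x4 = true.
The clause (x1) is unit, so x1 = true.
The clause (NOT x6) is unit, so x6 = false.
That conflicts with the unit clause (x6).
So every satisfying assignment has x2 = False.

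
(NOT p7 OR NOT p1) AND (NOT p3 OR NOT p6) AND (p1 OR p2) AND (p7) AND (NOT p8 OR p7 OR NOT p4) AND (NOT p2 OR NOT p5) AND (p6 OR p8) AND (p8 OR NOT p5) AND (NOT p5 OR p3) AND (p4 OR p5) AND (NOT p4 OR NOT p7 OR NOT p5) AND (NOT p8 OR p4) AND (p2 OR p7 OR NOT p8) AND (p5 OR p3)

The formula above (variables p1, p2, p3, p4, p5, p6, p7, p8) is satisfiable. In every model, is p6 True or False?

Suppose p6 = true.
Unit clause (NOT p3) forces p3 = false.
Unit clause (p7) forces p7 = true.
Unit clause (NOT p1) forces p1 = false.
Unit clause (p2) forces p2 = true.
Unit clause (NOT p5) forces p5 = false.
Now (p5) is unsatisfied and unit — conflict.
So every satisfying assignment has p6 = False.

False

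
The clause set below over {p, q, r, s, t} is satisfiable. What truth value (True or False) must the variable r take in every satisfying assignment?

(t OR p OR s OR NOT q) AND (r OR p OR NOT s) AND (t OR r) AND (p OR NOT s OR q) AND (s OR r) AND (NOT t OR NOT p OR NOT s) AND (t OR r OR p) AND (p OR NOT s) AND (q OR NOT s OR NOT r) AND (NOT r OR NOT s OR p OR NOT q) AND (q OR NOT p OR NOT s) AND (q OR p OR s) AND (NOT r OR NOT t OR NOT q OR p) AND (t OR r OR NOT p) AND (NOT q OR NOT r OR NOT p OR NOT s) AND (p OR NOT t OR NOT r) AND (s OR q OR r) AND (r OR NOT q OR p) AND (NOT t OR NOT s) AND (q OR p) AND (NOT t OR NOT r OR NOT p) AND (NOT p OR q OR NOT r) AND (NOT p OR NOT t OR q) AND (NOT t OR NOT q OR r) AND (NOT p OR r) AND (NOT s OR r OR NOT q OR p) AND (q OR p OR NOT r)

Suppose r = false.
(t) alone gives t = true.
(s) alone gives s = true.
That conflicts with the unit clause (NOT s).
So every satisfying assignment has r = True.

True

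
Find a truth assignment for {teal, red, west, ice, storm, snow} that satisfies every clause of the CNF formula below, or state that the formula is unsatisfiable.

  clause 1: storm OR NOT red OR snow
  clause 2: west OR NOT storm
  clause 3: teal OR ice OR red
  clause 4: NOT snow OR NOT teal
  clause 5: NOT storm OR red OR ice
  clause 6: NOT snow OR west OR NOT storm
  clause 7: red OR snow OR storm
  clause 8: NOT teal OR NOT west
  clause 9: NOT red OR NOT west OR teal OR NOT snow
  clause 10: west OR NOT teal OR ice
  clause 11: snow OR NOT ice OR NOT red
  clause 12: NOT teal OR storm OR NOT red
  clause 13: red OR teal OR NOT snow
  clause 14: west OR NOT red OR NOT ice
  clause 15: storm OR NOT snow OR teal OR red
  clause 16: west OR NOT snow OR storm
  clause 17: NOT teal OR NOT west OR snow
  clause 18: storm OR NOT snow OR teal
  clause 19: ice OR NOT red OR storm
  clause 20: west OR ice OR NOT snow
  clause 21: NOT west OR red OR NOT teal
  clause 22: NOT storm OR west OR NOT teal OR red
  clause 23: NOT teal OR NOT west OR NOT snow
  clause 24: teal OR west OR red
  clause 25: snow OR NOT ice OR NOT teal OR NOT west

teal: false; red: true; west: true; ice: false; storm: true; snow: false

Suppose west = true.
Unit clause (NOT teal) forces teal = false.
Suppose ice = false.
Unit clause (red) forces red = true.
Unit clause (NOT snow) forces snow = false.
Unit clause (storm) forces storm = true.
All clauses are satisfied.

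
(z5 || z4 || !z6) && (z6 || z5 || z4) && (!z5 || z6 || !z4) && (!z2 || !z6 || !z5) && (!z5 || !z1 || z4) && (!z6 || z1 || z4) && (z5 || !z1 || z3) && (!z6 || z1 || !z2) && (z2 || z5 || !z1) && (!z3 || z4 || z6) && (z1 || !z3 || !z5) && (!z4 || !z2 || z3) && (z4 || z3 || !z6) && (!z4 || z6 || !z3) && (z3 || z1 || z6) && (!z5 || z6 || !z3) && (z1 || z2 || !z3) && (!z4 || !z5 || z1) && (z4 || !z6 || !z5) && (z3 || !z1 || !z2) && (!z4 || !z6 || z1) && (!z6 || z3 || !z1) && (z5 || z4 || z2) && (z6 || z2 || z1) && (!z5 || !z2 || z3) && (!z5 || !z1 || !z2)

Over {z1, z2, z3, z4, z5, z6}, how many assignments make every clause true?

2

There are 2^6 = 64 truth assignments over (z1, z2, z3, z4, z5, z6).
Split on z6. With z6 = true, the clauses containing z6 are satisfied and !z6 drops from the rest; 2 of the 2^5 = 32 assignments to the other variables satisfy what remains.
With z6 = false, by the same count on the reduced clause set, 0 assignments work.
Total: 2 + 0 = 2.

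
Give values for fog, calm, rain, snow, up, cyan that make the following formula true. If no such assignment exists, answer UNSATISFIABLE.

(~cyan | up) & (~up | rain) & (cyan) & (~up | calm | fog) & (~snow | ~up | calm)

fog=1, calm=1, rain=1, snow=0, up=1, cyan=1

From the singleton clause (cyan), cyan = 1.
From the singleton clause (up), up = 1.
From the singleton clause (rain), rain = 1.
Case calm = 1:
No clause remains; fog, snow are free.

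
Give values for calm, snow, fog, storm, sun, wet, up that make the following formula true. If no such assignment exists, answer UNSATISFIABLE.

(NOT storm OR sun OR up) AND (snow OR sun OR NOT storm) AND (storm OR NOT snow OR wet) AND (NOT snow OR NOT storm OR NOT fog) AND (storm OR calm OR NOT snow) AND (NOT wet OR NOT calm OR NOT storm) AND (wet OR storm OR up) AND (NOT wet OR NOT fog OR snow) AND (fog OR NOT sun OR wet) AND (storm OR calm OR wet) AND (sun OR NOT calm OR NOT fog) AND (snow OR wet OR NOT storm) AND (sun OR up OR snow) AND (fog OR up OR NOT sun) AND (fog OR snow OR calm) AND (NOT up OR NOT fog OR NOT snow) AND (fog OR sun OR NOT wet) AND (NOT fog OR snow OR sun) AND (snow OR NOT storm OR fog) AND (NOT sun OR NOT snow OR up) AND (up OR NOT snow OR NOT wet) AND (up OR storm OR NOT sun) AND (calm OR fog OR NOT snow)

Suppose storm = false.
Suppose snow = false.
Suppose wet = true.
(NOT fog) alone gives fog = false.
(calm) alone gives calm = true.
(sun) alone gives sun = true.
(up) alone gives up = true.
Every clause now holds.

calm: true,  snow: false,  fog: false,  storm: false,  sun: true,  wet: true,  up: true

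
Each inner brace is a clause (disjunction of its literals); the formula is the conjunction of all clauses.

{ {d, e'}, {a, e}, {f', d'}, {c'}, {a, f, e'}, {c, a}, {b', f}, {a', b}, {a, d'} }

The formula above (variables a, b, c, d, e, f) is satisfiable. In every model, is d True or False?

Suppose d = 1.
Unit clause (f') forces f = 0.
Unit clause (c') forces c = 0.
Unit clause (a) forces a = 1.
Unit clause (b') forces b = 0.
That conflicts with the unit clause (b).
So every satisfying assignment has d = False.

False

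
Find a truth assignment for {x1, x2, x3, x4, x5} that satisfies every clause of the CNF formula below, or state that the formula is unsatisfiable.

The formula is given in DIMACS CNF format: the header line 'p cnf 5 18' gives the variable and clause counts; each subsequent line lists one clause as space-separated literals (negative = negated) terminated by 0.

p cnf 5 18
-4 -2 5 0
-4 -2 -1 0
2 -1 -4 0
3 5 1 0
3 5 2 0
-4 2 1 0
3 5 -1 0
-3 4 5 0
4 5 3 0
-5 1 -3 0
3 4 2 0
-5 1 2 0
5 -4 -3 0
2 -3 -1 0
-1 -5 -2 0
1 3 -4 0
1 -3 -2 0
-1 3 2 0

Case x4 = False:
Case x3 = False:
Unit clause (x5) forces x5 = True.
Unit clause (x2) forces x2 = True.
Unit clause (¬x1) forces x1 = False.
All clauses are satisfied.

x1=False,  x2=True,  x3=False,  x4=False,  x5=True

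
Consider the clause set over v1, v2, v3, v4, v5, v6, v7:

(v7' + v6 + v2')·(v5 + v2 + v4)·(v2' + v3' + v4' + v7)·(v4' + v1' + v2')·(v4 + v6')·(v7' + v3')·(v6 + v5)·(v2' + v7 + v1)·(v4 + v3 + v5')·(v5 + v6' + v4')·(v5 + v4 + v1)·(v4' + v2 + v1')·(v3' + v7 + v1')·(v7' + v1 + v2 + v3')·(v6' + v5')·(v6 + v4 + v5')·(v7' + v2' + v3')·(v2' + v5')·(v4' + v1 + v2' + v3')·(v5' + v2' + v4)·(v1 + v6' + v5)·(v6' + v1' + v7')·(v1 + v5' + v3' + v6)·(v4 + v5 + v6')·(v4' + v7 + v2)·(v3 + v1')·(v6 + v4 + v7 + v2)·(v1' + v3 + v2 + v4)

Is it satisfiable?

Satisfiable

Suppose v4 = 1.
Suppose v1 = 0.
Suppose v7 = 1.
From the singleton clause (v3'), v3 = 0.
Suppose v6 = 0.
From the singleton clause (v2'), v2 = 0.
From the singleton clause (v5), v5 = 1.
This assignment satisfies each clause.
A satisfying assignment: v1 ↦ 0; v2 ↦ 0; v3 ↦ 0; v4 ↦ 1; v5 ↦ 1; v6 ↦ 0; v7 ↦ 1.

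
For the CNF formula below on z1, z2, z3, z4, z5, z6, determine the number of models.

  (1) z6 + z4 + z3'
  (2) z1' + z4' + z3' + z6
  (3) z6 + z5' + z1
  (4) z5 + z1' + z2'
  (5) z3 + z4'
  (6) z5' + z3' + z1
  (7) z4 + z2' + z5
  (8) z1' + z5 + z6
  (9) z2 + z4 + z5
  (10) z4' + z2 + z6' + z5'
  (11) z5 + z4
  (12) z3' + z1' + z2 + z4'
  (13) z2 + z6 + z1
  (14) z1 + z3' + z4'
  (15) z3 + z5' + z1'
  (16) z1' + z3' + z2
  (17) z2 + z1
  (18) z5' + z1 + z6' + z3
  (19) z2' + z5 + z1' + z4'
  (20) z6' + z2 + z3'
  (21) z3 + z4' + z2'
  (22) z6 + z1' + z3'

There are 2^6 = 64 truth assignments over (z1, z2, z3, z4, z5, z6).
Split on z5. With z5 = 1, the clauses containing z5 are satisfied and z5' drops from the rest; 2 of the 2^5 = 32 assignments to the other variables satisfy what remains.
With z5 = 0, by the same count on the reduced clause set, 0 assignments work.
Total: 2 + 0 = 2.

2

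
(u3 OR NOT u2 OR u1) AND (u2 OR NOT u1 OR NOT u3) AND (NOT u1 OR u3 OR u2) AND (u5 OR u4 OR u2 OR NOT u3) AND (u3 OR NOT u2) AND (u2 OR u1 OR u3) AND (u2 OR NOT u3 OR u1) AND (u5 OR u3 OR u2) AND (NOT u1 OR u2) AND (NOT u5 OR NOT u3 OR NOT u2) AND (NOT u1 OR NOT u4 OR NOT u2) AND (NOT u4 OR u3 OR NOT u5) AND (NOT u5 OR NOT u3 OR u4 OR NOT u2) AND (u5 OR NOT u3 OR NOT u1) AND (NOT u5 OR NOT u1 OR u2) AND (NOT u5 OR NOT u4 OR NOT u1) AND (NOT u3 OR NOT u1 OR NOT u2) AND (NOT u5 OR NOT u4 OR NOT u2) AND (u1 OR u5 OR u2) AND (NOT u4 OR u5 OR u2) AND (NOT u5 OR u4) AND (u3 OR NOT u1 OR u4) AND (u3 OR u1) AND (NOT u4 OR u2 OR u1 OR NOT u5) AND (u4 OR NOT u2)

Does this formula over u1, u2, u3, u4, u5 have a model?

Case u3 = true:
Case u2 = true:
(NOT u5) alone gives u5 = false.
(NOT u1) alone gives u1 = false.
(u4) alone gives u4 = true.
All clauses are satisfied.
A satisfying assignment: u1: false,  u2: true,  u3: true,  u4: true,  u5: false.

Yes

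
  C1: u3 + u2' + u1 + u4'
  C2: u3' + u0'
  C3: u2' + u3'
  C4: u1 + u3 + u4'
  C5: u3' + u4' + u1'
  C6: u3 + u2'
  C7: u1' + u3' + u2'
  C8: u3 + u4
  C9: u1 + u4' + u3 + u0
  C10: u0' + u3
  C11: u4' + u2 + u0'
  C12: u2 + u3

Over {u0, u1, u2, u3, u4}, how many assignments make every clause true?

3

There are 2^5 = 32 truth assignments over (u0, u1, u2, u3, u4).
Split on u0. With u0 = 1, the clauses containing u0 are satisfied and u0' drops from the rest; 0 of the 2^4 = 16 assignments to the other variables satisfy what remains.
With u0 = 0, by the same count on the reduced clause set, 3 assignments work.
(One model: u0=F, u1=F, u2=F, u3=T, u4=F.)
Total: 0 + 3 = 3.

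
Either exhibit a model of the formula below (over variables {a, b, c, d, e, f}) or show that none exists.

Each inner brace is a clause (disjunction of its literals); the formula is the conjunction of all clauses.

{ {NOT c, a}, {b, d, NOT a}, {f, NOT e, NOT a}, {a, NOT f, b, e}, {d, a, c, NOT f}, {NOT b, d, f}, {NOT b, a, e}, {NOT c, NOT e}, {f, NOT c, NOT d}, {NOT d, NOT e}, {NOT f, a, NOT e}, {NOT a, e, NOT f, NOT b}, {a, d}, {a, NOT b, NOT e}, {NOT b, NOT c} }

Case c = false:
Case d = true:
The clause (NOT e) is unit, so e = false.
Case b = false:
Case a = false:
The clause (NOT f) is unit, so f = false.
This assignment satisfies each clause.

a ↦ false, b ↦ false, c ↦ false, d ↦ true, e ↦ false, f ↦ false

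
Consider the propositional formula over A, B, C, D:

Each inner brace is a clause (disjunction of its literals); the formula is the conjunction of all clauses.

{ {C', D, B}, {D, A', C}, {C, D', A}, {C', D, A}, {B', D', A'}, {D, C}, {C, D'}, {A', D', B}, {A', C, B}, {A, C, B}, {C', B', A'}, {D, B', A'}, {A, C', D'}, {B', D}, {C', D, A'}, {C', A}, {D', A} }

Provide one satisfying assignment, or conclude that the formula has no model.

Try D = 1.
(C) alone gives C = 1.
(A) alone gives A = 1.
(B') alone gives B = 0.
Now (B) is unsatisfied and unit — conflict.
Backtrack on D: now try D = 0.
(C) alone gives C = 1.
(B) alone gives B = 1.
Now (B') is unsatisfied and unit — conflict.
Either choice for D ends in contradiction.

UNSATISFIABLE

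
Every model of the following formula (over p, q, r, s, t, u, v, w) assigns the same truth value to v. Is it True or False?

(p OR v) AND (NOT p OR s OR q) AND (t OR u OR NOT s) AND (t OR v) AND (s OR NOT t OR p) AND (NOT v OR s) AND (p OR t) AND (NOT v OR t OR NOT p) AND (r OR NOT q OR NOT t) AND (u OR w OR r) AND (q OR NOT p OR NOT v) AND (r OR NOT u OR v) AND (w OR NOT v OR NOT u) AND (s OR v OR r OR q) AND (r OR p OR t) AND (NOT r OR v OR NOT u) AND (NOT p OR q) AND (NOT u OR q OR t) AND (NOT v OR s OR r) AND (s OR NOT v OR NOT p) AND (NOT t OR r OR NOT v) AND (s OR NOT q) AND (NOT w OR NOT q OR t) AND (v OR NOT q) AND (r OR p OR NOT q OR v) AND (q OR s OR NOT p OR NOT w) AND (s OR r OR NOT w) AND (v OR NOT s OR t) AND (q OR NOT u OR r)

Suppose v = false.
From the singleton clause (p), p = true.
From the singleton clause (t), t = true.
From the singleton clause (q), q = true.
Now (NOT q) is unsatisfied and unit — conflict.
So every satisfying assignment has v = True.

True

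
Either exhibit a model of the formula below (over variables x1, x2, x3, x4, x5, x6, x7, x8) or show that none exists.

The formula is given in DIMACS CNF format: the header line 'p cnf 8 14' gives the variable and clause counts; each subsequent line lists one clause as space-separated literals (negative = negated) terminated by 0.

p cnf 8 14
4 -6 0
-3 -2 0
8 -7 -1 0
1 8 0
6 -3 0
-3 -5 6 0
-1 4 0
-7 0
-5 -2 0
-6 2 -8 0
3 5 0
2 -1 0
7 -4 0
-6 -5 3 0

From the singleton clause (¬x7), x7 = False.
From the singleton clause (¬x4), x4 = False.
From the singleton clause (¬x6), x6 = False.
From the singleton clause (¬x3), x3 = False.
From the singleton clause (¬x1), x1 = False.
From the singleton clause (x8), x8 = True.
From the singleton clause (x5), x5 = True.
From the singleton clause (¬x2), x2 = False.
Every clause now holds.

x1=False, x2=False, x3=False, x4=False, x5=True, x6=False, x7=False, x8=True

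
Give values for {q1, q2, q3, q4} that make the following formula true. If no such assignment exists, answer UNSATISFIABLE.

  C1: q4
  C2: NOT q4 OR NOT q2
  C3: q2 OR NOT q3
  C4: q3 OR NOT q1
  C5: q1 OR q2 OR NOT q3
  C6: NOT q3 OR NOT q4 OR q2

q1=false; q2=false; q3=false; q4=true

(q4) alone gives q4 = true.
(NOT q2) alone gives q2 = false.
(NOT q3) alone gives q3 = false.
(NOT q1) alone gives q1 = false.
All clauses are satisfied.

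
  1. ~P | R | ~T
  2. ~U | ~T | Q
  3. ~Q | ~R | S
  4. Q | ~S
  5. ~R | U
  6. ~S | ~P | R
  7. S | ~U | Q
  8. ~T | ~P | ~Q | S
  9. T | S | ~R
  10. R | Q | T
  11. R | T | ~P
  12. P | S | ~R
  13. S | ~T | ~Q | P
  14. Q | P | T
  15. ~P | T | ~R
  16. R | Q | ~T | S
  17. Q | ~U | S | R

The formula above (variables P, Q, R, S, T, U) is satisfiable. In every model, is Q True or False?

Suppose Q = 0.
The clause (~S) is unit, so S = 0.
The clause (~U) is unit, so U = 0.
The clause (~R) is unit, so R = 0.
The clause (T) is unit, so T = 1.
That conflicts with the unit clause (~T).
So every satisfying assignment has Q = True.

True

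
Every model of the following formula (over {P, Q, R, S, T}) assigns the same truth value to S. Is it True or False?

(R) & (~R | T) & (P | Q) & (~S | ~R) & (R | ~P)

False

Suppose S = 1.
(R) alone gives R = 1.
That conflicts with the unit clause (~R).
So every satisfying assignment has S = False.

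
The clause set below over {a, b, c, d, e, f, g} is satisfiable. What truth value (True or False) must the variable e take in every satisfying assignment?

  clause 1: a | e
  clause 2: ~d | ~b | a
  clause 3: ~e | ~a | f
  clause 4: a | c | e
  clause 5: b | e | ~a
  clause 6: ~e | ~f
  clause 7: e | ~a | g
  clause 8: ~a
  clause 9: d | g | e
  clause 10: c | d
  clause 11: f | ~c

True

Suppose e = 0.
Unit clause (a) forces a = 1.
That conflicts with the unit clause (~a).
So every satisfying assignment has e = True.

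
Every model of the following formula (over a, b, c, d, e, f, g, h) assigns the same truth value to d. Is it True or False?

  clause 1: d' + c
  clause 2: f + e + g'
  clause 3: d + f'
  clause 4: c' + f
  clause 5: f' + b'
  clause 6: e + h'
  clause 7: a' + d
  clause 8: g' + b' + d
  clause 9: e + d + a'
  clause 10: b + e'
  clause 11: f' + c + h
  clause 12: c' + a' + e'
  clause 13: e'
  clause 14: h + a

True

Suppose d = 0.
From the singleton clause (f'), f = 0.
From the singleton clause (c'), c = 0.
From the singleton clause (a'), a = 0.
From the singleton clause (e'), e = 0.
From the singleton clause (g'), g = 0.
From the singleton clause (h'), h = 0.
Now (h) is unsatisfied and unit — conflict.
So every satisfying assignment has d = True.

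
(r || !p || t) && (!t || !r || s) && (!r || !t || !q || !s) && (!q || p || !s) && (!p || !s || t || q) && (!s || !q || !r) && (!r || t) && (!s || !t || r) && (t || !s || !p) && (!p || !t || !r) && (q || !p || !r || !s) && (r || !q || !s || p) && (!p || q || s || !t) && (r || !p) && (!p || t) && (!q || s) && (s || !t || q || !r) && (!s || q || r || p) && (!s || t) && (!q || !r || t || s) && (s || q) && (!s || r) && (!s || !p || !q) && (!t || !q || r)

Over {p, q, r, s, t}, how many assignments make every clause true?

1

There are 2^5 = 32 truth assignments over (p, q, r, s, t).
Split on p. With p = true, the clauses containing p are satisfied and !p drops from the rest; 0 of the 2^4 = 16 assignments to the other variables satisfy what remains.
With p = false, by the same count on the reduced clause set, 1 assignment works.
Total: 0 + 1 = 1.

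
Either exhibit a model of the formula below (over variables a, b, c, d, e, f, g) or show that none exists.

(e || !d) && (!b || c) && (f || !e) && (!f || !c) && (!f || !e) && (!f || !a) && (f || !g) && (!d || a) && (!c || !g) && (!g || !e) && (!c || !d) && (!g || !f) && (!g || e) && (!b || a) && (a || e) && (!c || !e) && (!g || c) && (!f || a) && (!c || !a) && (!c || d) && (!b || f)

a ↦ true,  b ↦ false,  c ↦ false,  d ↦ false,  e ↦ false,  f ↦ false,  g ↦ false

Try e = false.
From the singleton clause (!d), d = false.
From the singleton clause (!g), g = false.
From the singleton clause (a), a = true.
From the singleton clause (!f), f = false.
From the singleton clause (!c), c = false.
From the singleton clause (!b), b = false.
All clauses are satisfied.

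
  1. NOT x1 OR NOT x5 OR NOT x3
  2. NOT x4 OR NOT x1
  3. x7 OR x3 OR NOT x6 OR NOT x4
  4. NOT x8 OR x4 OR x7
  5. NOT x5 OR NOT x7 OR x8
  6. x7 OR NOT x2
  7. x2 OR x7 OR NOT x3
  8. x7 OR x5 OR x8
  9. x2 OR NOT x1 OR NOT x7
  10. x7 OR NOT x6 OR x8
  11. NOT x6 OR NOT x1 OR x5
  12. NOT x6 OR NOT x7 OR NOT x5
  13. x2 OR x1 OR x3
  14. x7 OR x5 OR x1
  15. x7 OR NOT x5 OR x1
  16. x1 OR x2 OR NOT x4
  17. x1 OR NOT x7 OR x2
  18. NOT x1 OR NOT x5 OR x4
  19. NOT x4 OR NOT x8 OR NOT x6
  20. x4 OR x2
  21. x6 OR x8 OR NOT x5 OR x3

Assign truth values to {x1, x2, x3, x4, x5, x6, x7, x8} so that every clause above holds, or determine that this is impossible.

x1 ↦ false,  x2 ↦ true,  x3 ↦ false,  x4 ↦ false,  x5 ↦ false,  x6 ↦ true,  x7 ↦ true,  x8 ↦ true

Try x4 = false.
Unit clause (x2) forces x2 = true.
Unit clause (x7) forces x7 = true.
Try x5 = false.
Try x6 = true.
Unit clause (NOT x1) forces x1 = false.
Every clause is now satisfied; x3, x8 are unconstrained.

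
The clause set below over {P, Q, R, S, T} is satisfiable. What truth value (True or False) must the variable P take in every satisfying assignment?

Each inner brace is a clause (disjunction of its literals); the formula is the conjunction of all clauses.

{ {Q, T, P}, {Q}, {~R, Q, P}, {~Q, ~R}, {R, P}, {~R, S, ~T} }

True

Suppose P = 0.
The clause (Q) is unit, so Q = 1.
The clause (~R) is unit, so R = 0.
That conflicts with the unit clause (R).
So every satisfying assignment has P = True.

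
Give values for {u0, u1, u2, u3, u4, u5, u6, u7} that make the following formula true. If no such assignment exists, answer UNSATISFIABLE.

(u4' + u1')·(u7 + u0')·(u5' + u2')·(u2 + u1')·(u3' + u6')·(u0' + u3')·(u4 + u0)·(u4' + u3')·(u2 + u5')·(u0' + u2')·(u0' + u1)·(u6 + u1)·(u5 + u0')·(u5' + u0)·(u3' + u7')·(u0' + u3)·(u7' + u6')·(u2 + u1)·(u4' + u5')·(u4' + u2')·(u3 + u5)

UNSATISFIABLE

Case u4 = 0:
From the singleton clause (u0), u0 = 1.
From the singleton clause (u7), u7 = 1.
From the singleton clause (u3'), u3 = 0.
But (u3) is also a unit clause — contradiction.
That branch fails; take u4 = 1 instead.
From the singleton clause (u1'), u1 = 0.
From the singleton clause (u3'), u3 = 0.
From the singleton clause (u0'), u0 = 0.
From the singleton clause (u6), u6 = 1.
From the singleton clause (u5'), u5 = 0.
But (u5) is also a unit clause — contradiction.
Either choice for u4 ends in contradiction.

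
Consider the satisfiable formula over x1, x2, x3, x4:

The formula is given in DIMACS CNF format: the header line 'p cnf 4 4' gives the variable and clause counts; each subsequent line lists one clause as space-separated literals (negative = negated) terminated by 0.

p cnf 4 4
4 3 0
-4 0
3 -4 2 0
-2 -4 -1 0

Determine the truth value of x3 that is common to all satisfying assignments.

Suppose x3 = False.
(x4) alone gives x4 = True.
But (¬x4) is also a unit clause — contradiction.
So every satisfying assignment has x3 = True.

True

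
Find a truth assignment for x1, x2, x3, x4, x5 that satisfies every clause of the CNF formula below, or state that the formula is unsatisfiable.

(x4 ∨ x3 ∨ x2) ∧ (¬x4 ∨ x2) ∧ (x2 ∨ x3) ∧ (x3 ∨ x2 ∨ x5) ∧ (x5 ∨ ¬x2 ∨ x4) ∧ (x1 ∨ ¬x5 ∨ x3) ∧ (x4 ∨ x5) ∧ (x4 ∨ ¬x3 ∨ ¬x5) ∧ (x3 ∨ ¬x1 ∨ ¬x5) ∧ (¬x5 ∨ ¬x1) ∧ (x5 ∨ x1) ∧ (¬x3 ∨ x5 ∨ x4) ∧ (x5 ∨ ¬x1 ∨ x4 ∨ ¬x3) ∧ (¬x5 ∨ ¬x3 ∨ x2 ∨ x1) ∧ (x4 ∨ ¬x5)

x1=True,  x2=True,  x3=False,  x4=True,  x5=False

Case x4 = True:
The clause (x2) is unit, so x2 = True.
Case x5 = False:
The clause (x1) is unit, so x1 = True.
All clauses hold; x3 can take either value.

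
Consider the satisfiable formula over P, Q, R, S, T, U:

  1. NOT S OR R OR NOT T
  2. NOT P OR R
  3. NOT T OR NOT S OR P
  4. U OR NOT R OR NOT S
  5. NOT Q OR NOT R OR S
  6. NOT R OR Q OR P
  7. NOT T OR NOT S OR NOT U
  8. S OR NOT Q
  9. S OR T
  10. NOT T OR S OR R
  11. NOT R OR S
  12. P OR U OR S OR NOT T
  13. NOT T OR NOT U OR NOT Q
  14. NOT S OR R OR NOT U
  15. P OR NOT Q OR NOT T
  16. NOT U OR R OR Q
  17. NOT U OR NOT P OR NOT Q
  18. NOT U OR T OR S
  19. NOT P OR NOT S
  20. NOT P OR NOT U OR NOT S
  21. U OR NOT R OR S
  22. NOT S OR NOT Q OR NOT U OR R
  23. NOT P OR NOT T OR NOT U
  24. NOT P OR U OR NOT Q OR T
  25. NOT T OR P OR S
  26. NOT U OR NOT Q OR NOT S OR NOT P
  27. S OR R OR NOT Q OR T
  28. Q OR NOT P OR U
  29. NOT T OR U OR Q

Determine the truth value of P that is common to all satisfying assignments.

False

Suppose P = true.
Unit clause (R) forces R = true.
Unit clause (S) forces S = true.
Now (NOT S) is unsatisfied and unit — conflict.
So every satisfying assignment has P = False.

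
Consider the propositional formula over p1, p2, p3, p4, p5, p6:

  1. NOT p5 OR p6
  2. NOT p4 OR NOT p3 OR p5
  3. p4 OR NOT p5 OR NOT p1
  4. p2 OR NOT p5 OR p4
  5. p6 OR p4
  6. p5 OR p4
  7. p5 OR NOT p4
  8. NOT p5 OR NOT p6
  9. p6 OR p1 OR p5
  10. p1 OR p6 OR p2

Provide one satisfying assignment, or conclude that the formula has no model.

Suppose p5 = false.
Unit clause (p4) forces p4 = true.
Now (NOT p4) is unsatisfied and unit — conflict.
That branch fails; take p5 = true instead.
Unit clause (p6) forces p6 = true.
Now (NOT p6) is unsatisfied and unit — conflict.
Neither p5 = true nor p5 = false works.

UNSATISFIABLE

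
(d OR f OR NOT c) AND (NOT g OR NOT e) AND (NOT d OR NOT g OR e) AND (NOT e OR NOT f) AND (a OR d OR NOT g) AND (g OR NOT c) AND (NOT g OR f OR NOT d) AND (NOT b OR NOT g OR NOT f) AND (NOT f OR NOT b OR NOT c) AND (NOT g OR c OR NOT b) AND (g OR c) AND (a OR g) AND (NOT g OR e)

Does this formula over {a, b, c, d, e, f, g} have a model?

Try g = false.
From the singleton clause (NOT c), c = false.
But (c) is also a unit clause — contradiction.
Undo g and try g = true.
From the singleton clause (NOT e), e = false.
But (e) is also a unit clause — contradiction.
Both values of g lead to a conflict.
No assignment satisfies every clause.

No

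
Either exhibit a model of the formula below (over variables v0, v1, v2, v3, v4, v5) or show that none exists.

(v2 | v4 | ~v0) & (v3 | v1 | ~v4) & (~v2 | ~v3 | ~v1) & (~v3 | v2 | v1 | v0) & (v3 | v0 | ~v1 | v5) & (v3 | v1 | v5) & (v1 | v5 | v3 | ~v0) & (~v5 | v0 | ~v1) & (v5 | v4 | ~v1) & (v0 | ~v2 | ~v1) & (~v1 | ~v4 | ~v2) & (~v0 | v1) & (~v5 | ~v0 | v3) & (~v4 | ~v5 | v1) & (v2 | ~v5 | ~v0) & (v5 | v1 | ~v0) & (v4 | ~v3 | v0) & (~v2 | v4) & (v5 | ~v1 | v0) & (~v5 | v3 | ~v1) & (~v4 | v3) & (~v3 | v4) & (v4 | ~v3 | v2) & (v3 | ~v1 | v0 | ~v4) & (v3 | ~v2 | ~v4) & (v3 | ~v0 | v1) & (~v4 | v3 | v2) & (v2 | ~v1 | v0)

v0 ↦ 0, v1 ↦ 0, v2 ↦ 0, v3 ↦ 0, v4 ↦ 0, v5 ↦ 1

Try v0 = 0.
Try v5 = 1.
(~v1) alone gives v1 = 0.
(~v4) alone gives v4 = 0.
(~v3) alone gives v3 = 0.
(~v2) alone gives v2 = 0.
All clauses are satisfied.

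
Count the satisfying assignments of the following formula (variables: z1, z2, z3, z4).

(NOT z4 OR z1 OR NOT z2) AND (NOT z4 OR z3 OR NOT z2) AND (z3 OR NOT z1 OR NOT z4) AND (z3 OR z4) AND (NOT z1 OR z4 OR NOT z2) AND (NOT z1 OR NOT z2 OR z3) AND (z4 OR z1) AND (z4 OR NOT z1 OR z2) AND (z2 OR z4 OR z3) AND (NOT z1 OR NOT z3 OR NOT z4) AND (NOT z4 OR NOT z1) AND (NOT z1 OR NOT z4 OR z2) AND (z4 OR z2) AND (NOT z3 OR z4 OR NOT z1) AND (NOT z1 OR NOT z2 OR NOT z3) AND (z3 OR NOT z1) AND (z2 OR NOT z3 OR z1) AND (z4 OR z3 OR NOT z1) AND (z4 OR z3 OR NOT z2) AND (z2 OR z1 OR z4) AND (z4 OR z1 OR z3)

1

There are 2^4 = 16 truth assignments over (z1, z2, z3, z4).
Split on z4. With z4 = true, the clauses containing z4 are satisfied and NOT z4 drops from the rest; 1 of the 2^3 = 8 assignments to the other variables satisfy what remains.
With z4 = false, by the same count on the reduced clause set, 0 assignments work.
(One model: z1=F, z2=F, z3=F, z4=T.)
Total: 1 + 0 = 1.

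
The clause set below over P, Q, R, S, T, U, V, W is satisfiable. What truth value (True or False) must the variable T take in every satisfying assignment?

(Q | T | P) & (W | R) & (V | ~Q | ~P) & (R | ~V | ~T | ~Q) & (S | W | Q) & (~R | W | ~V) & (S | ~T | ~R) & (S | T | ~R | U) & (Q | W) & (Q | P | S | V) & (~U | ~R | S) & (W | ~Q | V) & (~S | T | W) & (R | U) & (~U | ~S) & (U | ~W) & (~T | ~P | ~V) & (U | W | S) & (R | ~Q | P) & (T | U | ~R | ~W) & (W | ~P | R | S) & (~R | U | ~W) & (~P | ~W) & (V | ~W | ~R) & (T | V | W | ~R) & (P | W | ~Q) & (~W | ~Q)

Suppose T = 0.
Try Q = 1.
From the singleton clause (~W), W = 0.
From the singleton clause (R), R = 1.
From the singleton clause (~V), V = 0.
Now (V) is unsatisfied and unit — conflict.
Backtrack on Q: now try Q = 0.
From the singleton clause (P), P = 1.
From the singleton clause (W), W = 1.
Now (~W) is unsatisfied and unit — conflict.
Both values of Q lead to a conflict.
So every satisfying assignment has T = True.

True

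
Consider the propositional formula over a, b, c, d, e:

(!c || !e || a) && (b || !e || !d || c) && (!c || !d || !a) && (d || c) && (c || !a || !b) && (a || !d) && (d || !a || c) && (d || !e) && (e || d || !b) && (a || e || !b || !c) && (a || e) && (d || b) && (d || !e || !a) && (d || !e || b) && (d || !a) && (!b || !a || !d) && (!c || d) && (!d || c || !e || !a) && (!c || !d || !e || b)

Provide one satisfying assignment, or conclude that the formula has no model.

Try d = true.
Unit clause (a) forces a = true.
Unit clause (!c) forces c = false.
Unit clause (!b) forces b = false.
Unit clause (!e) forces e = false.
Every clause now holds.

a ↦ true; b ↦ false; c ↦ false; d ↦ true; e ↦ false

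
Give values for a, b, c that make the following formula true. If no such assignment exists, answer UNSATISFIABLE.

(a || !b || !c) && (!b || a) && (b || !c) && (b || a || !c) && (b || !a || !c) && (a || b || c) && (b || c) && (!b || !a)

Case b = false:
(!c) alone gives c = false.
Now (c) is unsatisfied and unit — conflict.
So b must be the other value — set b = true.
(a) alone gives a = true.
Now (!a) is unsatisfied and unit — conflict.
Neither b = true nor b = false works.

UNSATISFIABLE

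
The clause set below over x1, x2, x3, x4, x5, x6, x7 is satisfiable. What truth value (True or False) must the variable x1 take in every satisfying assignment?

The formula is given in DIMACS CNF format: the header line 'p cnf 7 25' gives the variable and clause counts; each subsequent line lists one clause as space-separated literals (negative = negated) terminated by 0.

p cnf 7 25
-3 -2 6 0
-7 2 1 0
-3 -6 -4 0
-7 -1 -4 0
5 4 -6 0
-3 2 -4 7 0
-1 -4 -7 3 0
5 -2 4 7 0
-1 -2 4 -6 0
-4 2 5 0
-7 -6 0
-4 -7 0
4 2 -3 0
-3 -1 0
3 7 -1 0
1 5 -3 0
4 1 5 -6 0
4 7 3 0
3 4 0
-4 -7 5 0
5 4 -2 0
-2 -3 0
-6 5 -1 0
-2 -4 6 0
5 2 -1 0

False

Suppose x1 = True.
(¬x3) alone gives x3 = False.
(x7) alone gives x7 = True.
(¬x4) alone gives x4 = False.
That conflicts with the unit clause (x4).
So every satisfying assignment has x1 = False.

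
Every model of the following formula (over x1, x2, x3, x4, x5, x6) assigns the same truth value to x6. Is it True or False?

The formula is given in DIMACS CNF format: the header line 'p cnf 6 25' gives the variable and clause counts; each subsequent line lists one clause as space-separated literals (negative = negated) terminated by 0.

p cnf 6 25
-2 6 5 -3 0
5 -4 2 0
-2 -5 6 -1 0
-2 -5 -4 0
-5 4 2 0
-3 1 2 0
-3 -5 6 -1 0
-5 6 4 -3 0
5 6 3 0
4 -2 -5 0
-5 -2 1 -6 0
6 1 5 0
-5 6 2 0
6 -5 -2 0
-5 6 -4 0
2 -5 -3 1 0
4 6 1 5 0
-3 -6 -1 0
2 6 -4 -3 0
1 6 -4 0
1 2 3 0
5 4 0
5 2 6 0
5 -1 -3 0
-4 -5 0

Suppose x6 = False.
Try x5 = True.
The clause (x2) is unit, so x2 = True.
But (¬x2) is also a unit clause — contradiction.
Undo x5 and try x5 = False.
The clause (x3) is unit, so x3 = True.
The clause (¬x2) is unit, so x2 = False.
But (x2) is also a unit clause — contradiction.
Both values of x5 lead to a conflict.
So every satisfying assignment has x6 = True.

True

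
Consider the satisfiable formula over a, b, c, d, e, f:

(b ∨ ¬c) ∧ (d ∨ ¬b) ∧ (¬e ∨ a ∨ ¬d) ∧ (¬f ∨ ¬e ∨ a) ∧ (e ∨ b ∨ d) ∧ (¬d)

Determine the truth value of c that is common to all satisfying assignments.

Suppose c = True.
Unit clause (b) forces b = True.
Unit clause (d) forces d = True.
That conflicts with the unit clause (¬d).
So every satisfying assignment has c = False.

False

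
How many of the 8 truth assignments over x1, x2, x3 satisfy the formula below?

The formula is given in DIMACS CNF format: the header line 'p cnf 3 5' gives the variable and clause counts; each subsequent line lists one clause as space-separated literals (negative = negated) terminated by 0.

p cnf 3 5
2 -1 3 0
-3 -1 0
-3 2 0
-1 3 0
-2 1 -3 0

There are 2^3 = 8 truth assignments over (x1, x2, x3).
Check each against the 5 clauses (columns in the order x1, x2, x3):
  F F F  ✓ satisfies all
  F F T  ✗ fails (¬x3 ∨ x2)
  F T F  ✓ satisfies all
  F T T  ✗ fails (¬x2 ∨ x1 ∨ ¬x3)
  T F F  ✗ fails (x2 ∨ ¬x1 ∨ x3)
  T F T  ✗ fails (¬x3 ∨ ¬x1)
  T T F  ✗ fails (¬x1 ∨ x3)
  T T T  ✗ fails (¬x3 ∨ ¬x1)
2 of the 8 rows are models.

2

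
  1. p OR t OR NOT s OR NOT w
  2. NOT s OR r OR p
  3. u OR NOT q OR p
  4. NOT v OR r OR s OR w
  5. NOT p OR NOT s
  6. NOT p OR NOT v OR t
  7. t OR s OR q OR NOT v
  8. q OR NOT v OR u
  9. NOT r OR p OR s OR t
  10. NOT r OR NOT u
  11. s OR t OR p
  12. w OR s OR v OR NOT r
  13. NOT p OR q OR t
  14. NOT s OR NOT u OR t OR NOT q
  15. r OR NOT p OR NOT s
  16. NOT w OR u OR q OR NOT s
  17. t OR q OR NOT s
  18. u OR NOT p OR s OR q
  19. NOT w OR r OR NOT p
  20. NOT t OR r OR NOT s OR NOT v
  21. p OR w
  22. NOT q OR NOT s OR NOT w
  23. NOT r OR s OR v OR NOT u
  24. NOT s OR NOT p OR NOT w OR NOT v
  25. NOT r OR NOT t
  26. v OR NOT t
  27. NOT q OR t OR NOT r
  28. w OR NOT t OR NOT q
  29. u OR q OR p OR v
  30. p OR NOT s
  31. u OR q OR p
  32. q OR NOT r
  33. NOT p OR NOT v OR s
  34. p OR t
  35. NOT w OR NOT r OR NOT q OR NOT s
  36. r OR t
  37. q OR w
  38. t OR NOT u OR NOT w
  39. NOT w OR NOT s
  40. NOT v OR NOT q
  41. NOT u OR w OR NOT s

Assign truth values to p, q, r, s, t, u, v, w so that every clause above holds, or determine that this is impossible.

Branch on p: set p = false.
From the singleton clause (w), w = true.
From the singleton clause (NOT s), s = false.
From the singleton clause (t), t = true.
From the singleton clause (NOT r), r = false.
From the singleton clause (v), v = true.
From the singleton clause (NOT q), q = false.
From the singleton clause (u), u = true.
Every clause now holds.

p=false,  q=false,  r=false,  s=false,  t=true,  u=true,  v=true,  w=true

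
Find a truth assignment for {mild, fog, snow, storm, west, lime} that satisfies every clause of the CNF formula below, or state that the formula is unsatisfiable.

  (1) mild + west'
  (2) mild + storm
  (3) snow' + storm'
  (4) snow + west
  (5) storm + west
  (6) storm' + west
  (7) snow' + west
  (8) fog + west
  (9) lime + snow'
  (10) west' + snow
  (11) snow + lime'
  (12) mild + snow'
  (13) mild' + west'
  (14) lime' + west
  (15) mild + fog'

Case mild = 1:
From the singleton clause (west'), west = 0.
From the singleton clause (snow), snow = 1.
But (snow') is also a unit clause — contradiction.
So mild must be the other value — set mild = 0.
From the singleton clause (west'), west = 0.
From the singleton clause (storm), storm = 1.
But (storm') is also a unit clause — contradiction.
Both values of mild lead to a conflict.

UNSATISFIABLE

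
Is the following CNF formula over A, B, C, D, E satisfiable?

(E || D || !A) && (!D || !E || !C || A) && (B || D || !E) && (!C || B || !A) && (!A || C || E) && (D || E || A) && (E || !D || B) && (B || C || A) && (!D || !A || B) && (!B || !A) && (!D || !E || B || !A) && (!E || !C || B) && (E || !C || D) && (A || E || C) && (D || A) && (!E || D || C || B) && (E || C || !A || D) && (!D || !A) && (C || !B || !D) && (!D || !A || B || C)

Suppose B = true.
(!A) alone gives A = false.
(D) alone gives D = true.
(C) alone gives C = true.
(!E) alone gives E = false.
Every clause now holds.
A satisfying assignment: A=false,  B=true,  C=true,  D=true,  E=false.

Yes, satisfiable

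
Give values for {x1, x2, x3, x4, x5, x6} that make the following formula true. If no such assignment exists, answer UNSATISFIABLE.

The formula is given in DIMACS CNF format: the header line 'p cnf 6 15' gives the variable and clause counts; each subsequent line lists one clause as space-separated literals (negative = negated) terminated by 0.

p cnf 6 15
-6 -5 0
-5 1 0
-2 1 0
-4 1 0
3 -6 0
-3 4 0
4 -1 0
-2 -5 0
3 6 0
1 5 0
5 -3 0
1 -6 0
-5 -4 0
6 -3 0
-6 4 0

Try x6 = False.
(x3) alone gives x3 = True.
That conflicts with the unit clause (¬x3).
Backtrack on x6: now try x6 = True.
(¬x5) alone gives x5 = False.
(x3) alone gives x3 = True.
That conflicts with the unit clause (¬x3).
Neither x6 = True nor x6 = False works.

UNSATISFIABLE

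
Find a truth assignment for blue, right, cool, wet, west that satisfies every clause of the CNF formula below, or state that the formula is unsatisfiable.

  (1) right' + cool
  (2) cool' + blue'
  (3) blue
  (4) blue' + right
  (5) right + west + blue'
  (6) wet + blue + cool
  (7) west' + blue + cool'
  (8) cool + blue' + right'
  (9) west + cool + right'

(blue) alone gives blue = 1.
(cool') alone gives cool = 0.
(right') alone gives right = 0.
Now (right) is unsatisfied and unit — conflict.

UNSATISFIABLE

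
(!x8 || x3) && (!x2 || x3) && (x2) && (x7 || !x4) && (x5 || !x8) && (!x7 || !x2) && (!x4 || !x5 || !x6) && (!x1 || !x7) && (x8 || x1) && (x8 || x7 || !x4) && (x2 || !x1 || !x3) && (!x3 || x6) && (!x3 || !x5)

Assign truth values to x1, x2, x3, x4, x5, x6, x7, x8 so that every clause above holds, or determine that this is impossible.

The clause (x2) is unit, so x2 = true.
The clause (x3) is unit, so x3 = true.
The clause (!x7) is unit, so x7 = false.
The clause (!x4) is unit, so x4 = false.
The clause (x6) is unit, so x6 = true.
The clause (!x5) is unit, so x5 = false.
The clause (!x8) is unit, so x8 = false.
The clause (x1) is unit, so x1 = true.
Every clause now holds.

x1 ↦ true,  x2 ↦ true,  x3 ↦ true,  x4 ↦ false,  x5 ↦ false,  x6 ↦ true,  x7 ↦ false,  x8 ↦ false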